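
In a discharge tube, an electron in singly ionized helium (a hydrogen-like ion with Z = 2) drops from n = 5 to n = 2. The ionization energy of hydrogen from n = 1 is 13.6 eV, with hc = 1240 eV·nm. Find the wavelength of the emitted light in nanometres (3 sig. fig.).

For Z = 2 the level energies scale as Z², so the effective Rydberg energy is 13.6 × 4 = 54.40 eV.
ΔE = 54.40 × (1/2² − 1/5²) = 54.40 × 0.2100 = 11.42 eV.
λ = hc/ΔE = 1240 / 11.42 = 109 nm.

109 nm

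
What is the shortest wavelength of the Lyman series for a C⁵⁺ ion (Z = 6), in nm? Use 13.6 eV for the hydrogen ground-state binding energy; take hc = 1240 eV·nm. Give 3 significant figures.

2.53 nm

The Lyman series has lower level n_f = 1; the series limit corresponds to n_i → ∞.
ΔE_max = 13.6 × 36 / 1² = 489.6 eV.
λ_min = 1240 / 489.6 = 2.53 nm.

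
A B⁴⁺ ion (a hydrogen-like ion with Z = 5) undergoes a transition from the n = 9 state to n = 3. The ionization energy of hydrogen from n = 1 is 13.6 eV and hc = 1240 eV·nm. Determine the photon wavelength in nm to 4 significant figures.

For Z = 5 the level energies scale as Z², so the effective Rydberg energy is 13.6 × 25 = 340.0 eV.
ΔE = 340.0 × (1/3² − 1/9²) = 340.0 × 0.09877 = 33.58 eV.
λ = hc/ΔE = 1240 / 33.58 = 36.93 nm.

36.93 nm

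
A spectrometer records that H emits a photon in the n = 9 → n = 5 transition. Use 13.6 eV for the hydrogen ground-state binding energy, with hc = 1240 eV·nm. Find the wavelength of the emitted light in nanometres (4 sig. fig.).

3297 nm

ΔE = 13.60 × (1/5² − 1/9²) = 13.60 × 0.02765 = 0.3761 eV.
λ = hc/ΔE = 1240 / 0.3761 = 3297 nm.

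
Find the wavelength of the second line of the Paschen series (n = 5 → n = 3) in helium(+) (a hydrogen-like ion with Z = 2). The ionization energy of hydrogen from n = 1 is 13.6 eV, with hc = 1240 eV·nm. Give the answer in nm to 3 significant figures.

321 nm

The Paschen series terminates on n_f = 3; the second line has n_i = 3+2 = 5.
ΔE = 54.40 × (1/3² − 1/5²) = 3.868 eV.
λ = 1240 / 3.868 = 321 nm.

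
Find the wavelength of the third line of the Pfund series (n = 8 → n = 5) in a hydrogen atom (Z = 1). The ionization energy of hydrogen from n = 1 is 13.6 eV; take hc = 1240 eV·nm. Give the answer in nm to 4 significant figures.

3741 nm

The Pfund series terminates on n_f = 5; the third line has n_i = 5+3 = 8.
ΔE = 13.60 × (1/5² − 1/8²) = 0.3315 eV.
λ = 1240 / 0.3315 = 3741 nm.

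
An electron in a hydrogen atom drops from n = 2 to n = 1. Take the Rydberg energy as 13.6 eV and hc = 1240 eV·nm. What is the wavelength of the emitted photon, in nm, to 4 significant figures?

ΔE = 13.60 × (1/1² − 1/2²) = 13.60 × 0.7500 = 10.20 eV.
λ = hc/ΔE = 1240 / 10.20 = 121.6 nm.
This line belongs to the Lyman series.

121.6 nm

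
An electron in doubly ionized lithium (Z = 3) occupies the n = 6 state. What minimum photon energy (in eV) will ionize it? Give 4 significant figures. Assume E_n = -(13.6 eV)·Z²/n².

3.400 eV

E_n = −13.6 Z²/n² = −122.4/n² eV for Z = 3.
E_6 = −122.4/36 = −3.400 eV, so ionization (to E = 0) requires 3.400 eV.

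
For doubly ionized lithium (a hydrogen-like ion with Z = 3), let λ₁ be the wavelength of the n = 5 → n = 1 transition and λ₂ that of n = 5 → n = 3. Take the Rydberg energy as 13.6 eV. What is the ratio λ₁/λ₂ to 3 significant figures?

0.0741

λ ∝ 1/ΔE ∝ 1/(1/n_f² − 1/n_i²), and the Z² and hc factors cancel in the ratio.
λ₁/λ₂ = (1/3² − 1/5²)/(1/1² − 1/5²) = 0.07111/0.9600 = 0.0741.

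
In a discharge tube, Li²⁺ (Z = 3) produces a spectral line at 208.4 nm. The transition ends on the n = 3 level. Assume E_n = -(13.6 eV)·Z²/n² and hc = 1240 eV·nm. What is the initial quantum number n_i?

The photon energy is ΔE = hc/λ = 1240 / 208.4 = 5.950 eV.
With Z = 3, ΔE = 122.4 × (1/n_f² − 1/n_i²), so 1/n_f² − 1/n_i² = 0.04861.
With n_f = 3: 1/n_i² = 1/9 − 0.04861 = 0.06250, so n_i ≈ 4.00.

n_i = 4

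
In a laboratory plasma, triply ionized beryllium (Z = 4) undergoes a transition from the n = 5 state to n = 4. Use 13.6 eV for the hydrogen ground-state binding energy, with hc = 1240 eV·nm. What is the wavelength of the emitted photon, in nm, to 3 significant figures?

253 nm

For Z = 4 the level energies scale as Z², so the effective Rydberg energy is 13.6 × 16 = 217.6 eV.
ΔE = 217.6 × (1/4² − 1/5²) = 217.6 × 0.02250 = 4.896 eV.
λ = hc/ΔE = 1240 / 4.896 = 253 nm.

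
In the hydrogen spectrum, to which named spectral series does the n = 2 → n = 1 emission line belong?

The series is set by the lower level: n_f = 1 is the Lyman series.

Lyman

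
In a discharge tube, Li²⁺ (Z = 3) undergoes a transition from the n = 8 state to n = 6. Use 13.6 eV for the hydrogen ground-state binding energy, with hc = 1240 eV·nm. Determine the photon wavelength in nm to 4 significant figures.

833.6 nm

For Z = 3 the level energies scale as Z², so the effective Rydberg energy is 13.6 × 9 = 122.4 eV.
ΔE = 122.4 × (1/6² − 1/8²) = 122.4 × 0.01215 = 1.488 eV.
λ = hc/ΔE = 1240 / 1.488 = 833.6 nm.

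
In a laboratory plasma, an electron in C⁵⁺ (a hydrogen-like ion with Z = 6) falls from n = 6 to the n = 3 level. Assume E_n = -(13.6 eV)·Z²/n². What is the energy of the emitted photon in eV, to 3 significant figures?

The Bohr energies scale as Z², so for Z = 6: E_n = −489.6/n² eV.
E_6 = −489.6/36 = −13.60 eV and E_3 = −489.6/9 = −54.40 eV.
The photon energy is |E_6 − E_3| = 40.8 eV.

40.8 eV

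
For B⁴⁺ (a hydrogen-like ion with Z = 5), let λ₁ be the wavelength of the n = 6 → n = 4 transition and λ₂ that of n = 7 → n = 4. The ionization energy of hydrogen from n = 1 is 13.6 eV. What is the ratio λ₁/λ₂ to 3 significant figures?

λ ∝ 1/ΔE ∝ 1/(1/n_f² − 1/n_i²), and the Z² and hc factors cancel in the ratio.
λ₁/λ₂ = (1/4² − 1/7²)/(1/4² − 1/6²) = 0.04209/0.03472 = 1.21.

1.21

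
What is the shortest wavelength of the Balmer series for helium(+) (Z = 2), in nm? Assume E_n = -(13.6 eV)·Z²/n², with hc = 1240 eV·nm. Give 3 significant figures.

91.2 nm

The Balmer series has lower level n_f = 2; the series limit corresponds to n_i → ∞.
ΔE_max = 13.6 × 4 / 2² = 13.60 eV.
λ_min = 1240 / 13.60 = 91.2 nm.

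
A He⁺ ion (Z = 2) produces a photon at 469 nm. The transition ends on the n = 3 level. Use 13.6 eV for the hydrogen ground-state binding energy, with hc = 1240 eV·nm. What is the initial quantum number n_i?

n_i = 4

The photon energy is ΔE = hc/λ = 1240 / 469 = 2.644 eV.
With Z = 2, ΔE = 54.40 × (1/n_f² − 1/n_i²), so 1/n_f² − 1/n_i² = 0.04860.
With n_f = 3: 1/n_i² = 1/9 − 0.04860 = 0.06251, so n_i ≈ 4.00.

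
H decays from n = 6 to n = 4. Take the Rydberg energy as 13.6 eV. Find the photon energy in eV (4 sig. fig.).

0.4722 eV

E_6 = −13.60/36 = −0.3778 eV and E_4 = −13.60/16 = −0.8500 eV.
The photon energy is |E_6 − E_4| = 0.4722 eV.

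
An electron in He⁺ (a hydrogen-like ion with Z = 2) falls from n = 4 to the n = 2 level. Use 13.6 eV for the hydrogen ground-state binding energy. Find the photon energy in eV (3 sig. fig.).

10.2 eV

The Bohr energies scale as Z², so for Z = 2: E_n = −54.40/n² eV.
E_4 = −54.40/16 = −3.400 eV and E_2 = −54.40/4 = −13.60 eV.
The photon energy is |E_4 − E_2| = 10.2 eV.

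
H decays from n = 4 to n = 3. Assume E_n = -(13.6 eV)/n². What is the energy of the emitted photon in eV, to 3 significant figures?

E_4 = −13.60/16 = −0.8500 eV and E_3 = −13.60/9 = −1.511 eV.
The photon energy is |E_4 − E_3| = 0.661 eV.

0.661 eV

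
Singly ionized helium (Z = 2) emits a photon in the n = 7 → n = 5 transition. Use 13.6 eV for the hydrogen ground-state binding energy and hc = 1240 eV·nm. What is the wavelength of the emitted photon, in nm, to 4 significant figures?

For Z = 2 the level energies scale as Z², so the effective Rydberg energy is 13.6 × 4 = 54.40 eV.
ΔE = 54.40 × (1/5² − 1/7²) = 54.40 × 0.01959 = 1.066 eV.
λ = hc/ΔE = 1240 / 1.066 = 1163 nm.

1163 nm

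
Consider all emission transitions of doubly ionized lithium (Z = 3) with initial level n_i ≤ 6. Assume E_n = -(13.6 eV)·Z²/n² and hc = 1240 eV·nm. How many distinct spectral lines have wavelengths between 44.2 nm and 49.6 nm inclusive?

Enumerate all n_i → n_f pairs with 1 ≤ n_f < n_i ≤ 6 and compute λ = 1240 / [13.6·9·(1/n_f² − 1/n_i²)].
Lines falling in [44.2, 49.6] nm: 6→2 (45.59 nm), 5→2 (48.24 nm).

2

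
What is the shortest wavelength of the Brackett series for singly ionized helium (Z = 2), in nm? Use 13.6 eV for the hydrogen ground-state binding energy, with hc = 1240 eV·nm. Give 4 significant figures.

The Brackett series has lower level n_f = 4; the series limit corresponds to n_i → ∞.
ΔE_max = 13.6 × 4 / 4² = 3.400 eV.
λ_min = 1240 / 3.400 = 364.7 nm.

364.7 nm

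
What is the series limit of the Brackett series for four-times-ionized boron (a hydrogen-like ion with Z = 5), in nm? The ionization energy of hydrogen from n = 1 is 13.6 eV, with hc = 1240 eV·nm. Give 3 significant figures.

58.4 nm

The Brackett series has lower level n_f = 4; the series limit corresponds to n_i → ∞.
ΔE_max = 13.6 × 25 / 4² = 21.25 eV.
λ_min = 1240 / 21.25 = 58.4 nm.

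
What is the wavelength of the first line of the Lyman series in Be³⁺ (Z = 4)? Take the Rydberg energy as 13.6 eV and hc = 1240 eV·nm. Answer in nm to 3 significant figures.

The Lyman series terminates on n_f = 1; the first line has n_i = 1+1 = 2.
ΔE = 217.6 × (1/1² − 1/2²) = 163.2 eV.
λ = 1240 / 163.2 = 7.60 nm.

7.60 nm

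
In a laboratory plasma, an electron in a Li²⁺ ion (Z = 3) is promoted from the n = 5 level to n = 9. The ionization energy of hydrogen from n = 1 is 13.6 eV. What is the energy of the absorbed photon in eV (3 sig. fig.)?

3.38 eV

The Bohr energies scale as Z², so for Z = 3: E_n = −122.4/n² eV.
E_9 = −122.4/81 = −1.511 eV and E_5 = −122.4/25 = −4.896 eV.
The photon energy is |E_9 − E_5| = 3.38 eV.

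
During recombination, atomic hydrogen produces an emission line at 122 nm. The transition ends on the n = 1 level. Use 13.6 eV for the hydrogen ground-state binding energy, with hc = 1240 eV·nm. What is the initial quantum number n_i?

The photon energy is ΔE = hc/λ = 1240 / 122 = 10.16 eV.
With Z = 1, ΔE = 13.60 × (1/n_f² − 1/n_i²), so 1/n_f² − 1/n_i² = 0.7473.
With n_f = 1: 1/n_i² = 1/1 − 0.7473 = 0.2527, so n_i ≈ 1.99.

n_i = 2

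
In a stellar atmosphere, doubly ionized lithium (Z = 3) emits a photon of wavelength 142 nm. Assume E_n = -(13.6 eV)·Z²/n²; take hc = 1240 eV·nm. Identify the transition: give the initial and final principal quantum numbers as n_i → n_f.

n_i = 5, n_f = 3

The photon energy is ΔE = hc/λ = 1240 / 142 = 8.732 eV.
With Z = 3, ΔE = 122.4 × (1/n_f² − 1/n_i²), so 1/n_f² − 1/n_i² = 0.07134.
Trying n_f = 3 gives 1/n_i² = 0.03977, i.e. n_i ≈ 5; this pair matches.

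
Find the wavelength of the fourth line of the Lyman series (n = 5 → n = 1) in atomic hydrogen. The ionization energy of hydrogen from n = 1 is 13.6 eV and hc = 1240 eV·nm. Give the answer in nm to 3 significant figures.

The Lyman series terminates on n_f = 1; the fourth line has n_i = 1+4 = 5.
ΔE = 13.60 × (1/1² − 1/5²) = 13.06 eV.
λ = 1240 / 13.06 = 95.0 nm.

95.0 nm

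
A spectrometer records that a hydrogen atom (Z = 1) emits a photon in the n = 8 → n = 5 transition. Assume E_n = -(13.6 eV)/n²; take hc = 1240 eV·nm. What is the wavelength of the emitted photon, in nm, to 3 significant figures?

ΔE = 13.60 × (1/5² − 1/8²) = 13.60 × 0.02438 = 0.3315 eV.
λ = hc/ΔE = 1240 / 0.3315 = 3740 nm.

3740 nm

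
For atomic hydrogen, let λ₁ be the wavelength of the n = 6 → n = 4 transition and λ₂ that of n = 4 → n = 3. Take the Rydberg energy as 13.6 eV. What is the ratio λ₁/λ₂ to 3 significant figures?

λ ∝ 1/ΔE ∝ 1/(1/n_f² − 1/n_i²), and the Z² and hc factors cancel in the ratio.
λ₁/λ₂ = (1/3² − 1/4²)/(1/4² − 1/6²) = 0.04861/0.03472 = 1.40.

1.40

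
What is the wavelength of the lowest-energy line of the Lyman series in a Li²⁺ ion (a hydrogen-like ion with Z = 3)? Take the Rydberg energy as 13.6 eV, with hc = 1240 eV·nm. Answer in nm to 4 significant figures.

13.51 nm

The Lyman series terminates on n_f = 1; the first line has n_i = 1+1 = 2.
ΔE = 122.4 × (1/1² − 1/2²) = 91.80 eV.
λ = 1240 / 91.80 = 13.51 nm.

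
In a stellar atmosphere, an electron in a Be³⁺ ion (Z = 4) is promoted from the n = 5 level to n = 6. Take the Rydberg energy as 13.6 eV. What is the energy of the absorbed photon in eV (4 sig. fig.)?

The Bohr energies scale as Z², so for Z = 4: E_n = −217.6/n² eV.
E_6 = −217.6/36 = −6.044 eV and E_5 = −217.6/25 = −8.704 eV.
The photon energy is |E_6 − E_5| = 2.660 eV.

2.660 eV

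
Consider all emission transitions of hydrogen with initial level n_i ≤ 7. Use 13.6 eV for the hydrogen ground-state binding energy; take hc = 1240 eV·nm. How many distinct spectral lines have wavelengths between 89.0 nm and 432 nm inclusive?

8

Enumerate all n_i → n_f pairs with 1 ≤ n_f < n_i ≤ 7 and compute λ = 1240 / [13.6·1·(1/n_f² − 1/n_i²)].
Lines falling in [89.0, 432] nm: 7→1 (93.08 nm), 6→1 (93.78 nm), 5→1 (94.98 nm), 4→1 (97.25 nm), 3→1 (102.6 nm), 2→1 (121.6 nm), 7→2 (397.1 nm), 6→2 (410.3 nm).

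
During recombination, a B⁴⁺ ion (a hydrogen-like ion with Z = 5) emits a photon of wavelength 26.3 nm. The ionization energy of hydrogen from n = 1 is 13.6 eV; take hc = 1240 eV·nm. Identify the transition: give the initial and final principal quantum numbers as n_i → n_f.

The photon energy is ΔE = hc/λ = 1240 / 26.3 = 47.15 eV.
With Z = 5, ΔE = 340.0 × (1/n_f² − 1/n_i²), so 1/n_f² − 1/n_i² = 0.1387.
Trying n_f = 2 gives 1/n_i² = 0.1113, i.e. n_i ≈ 3; this pair matches.

n_i = 3, n_f = 2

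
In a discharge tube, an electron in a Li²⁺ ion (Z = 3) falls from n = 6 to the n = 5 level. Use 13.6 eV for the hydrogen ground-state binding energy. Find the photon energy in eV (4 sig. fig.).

The Bohr energies scale as Z², so for Z = 3: E_n = −122.4/n² eV.
E_6 = −122.4/36 = −3.400 eV and E_5 = −122.4/25 = −4.896 eV.
The photon energy is |E_6 − E_5| = 1.496 eV.

1.496 eV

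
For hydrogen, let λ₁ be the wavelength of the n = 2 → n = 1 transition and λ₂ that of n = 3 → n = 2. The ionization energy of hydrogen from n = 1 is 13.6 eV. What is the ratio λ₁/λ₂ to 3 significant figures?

0.185

λ ∝ 1/ΔE ∝ 1/(1/n_f² − 1/n_i²), and the Z² and hc factors cancel in the ratio.
λ₁/λ₂ = (1/2² − 1/3²)/(1/1² − 1/2²) = 0.1389/0.7500 = 0.185.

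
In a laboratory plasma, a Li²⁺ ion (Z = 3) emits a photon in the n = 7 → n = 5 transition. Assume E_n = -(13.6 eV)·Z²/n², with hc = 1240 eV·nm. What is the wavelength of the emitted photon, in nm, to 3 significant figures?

517 nm

For Z = 3 the level energies scale as Z², so the effective Rydberg energy is 13.6 × 9 = 122.4 eV.
ΔE = 122.4 × (1/5² − 1/7²) = 122.4 × 0.01959 = 2.398 eV.
λ = hc/ΔE = 1240 / 2.398 = 517 nm.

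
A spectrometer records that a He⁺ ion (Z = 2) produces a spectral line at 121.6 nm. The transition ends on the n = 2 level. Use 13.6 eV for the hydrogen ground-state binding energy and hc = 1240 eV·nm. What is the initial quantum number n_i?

The photon energy is ΔE = hc/λ = 1240 / 121.6 = 10.20 eV.
With Z = 2, ΔE = 54.40 × (1/n_f² − 1/n_i²), so 1/n_f² − 1/n_i² = 0.1875.
With n_f = 2: 1/n_i² = 1/4 − 0.1875 = 0.06255, so n_i ≈ 4.00.

n_i = 4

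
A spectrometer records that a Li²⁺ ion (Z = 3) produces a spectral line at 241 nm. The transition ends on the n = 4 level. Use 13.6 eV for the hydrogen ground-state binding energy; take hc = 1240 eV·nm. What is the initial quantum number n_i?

The photon energy is ΔE = hc/λ = 1240 / 241 = 5.145 eV.
With Z = 3, ΔE = 122.4 × (1/n_f² − 1/n_i²), so 1/n_f² − 1/n_i² = 0.04204.
With n_f = 4: 1/n_i² = 1/16 − 0.04204 = 0.02046, so n_i ≈ 6.99.

n_i = 7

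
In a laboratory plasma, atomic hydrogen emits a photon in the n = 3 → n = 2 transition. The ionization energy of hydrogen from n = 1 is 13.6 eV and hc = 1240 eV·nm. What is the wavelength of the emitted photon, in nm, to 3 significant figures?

ΔE = 13.60 × (1/2² − 1/3²) = 13.60 × 0.1389 = 1.889 eV.
λ = hc/ΔE = 1240 / 1.889 = 656 nm.
This line belongs to the Balmer series.

656 nm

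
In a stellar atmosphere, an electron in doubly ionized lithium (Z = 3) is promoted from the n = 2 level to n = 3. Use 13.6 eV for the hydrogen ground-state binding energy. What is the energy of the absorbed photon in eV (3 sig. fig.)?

The Bohr energies scale as Z², so for Z = 3: E_n = −122.4/n² eV.
E_3 = −122.4/9 = −13.60 eV and E_2 = −122.4/4 = −30.60 eV.
The photon energy is |E_3 − E_2| = 17.0 eV.

17.0 eV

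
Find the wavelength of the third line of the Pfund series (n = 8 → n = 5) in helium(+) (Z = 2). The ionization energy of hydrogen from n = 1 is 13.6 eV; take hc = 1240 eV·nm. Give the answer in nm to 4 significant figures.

The Pfund series terminates on n_f = 5; the third line has n_i = 5+3 = 8.
ΔE = 54.40 × (1/5² − 1/8²) = 1.326 eV.
λ = 1240 / 1.326 = 935.1 nm.

935.1 nm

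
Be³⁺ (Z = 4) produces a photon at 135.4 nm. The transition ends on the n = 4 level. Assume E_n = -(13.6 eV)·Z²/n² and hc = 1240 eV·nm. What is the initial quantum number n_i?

The photon energy is ΔE = hc/λ = 1240 / 135.4 = 9.158 eV.
With Z = 4, ΔE = 217.6 × (1/n_f² − 1/n_i²), so 1/n_f² − 1/n_i² = 0.04209.
With n_f = 4: 1/n_i² = 1/16 − 0.04209 = 0.02041, so n_i ≈ 7.00.

n_i = 7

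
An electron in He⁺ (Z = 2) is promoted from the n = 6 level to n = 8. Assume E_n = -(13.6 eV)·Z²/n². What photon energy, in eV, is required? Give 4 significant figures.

0.6611 eV

The Bohr energies scale as Z², so for Z = 2: E_n = −54.40/n² eV.
E_8 = −54.40/64 = −0.8500 eV and E_6 = −54.40/36 = −1.511 eV.
The photon energy is |E_8 − E_6| = 0.6611 eV.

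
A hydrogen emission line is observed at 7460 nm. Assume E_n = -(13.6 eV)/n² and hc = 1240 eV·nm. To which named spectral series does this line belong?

Pfund

ΔE = 1240/7460 = 0.1662 eV.
This matches 13.6 × (1/5² − 1/6²), so n_f = 5: the Pfund series.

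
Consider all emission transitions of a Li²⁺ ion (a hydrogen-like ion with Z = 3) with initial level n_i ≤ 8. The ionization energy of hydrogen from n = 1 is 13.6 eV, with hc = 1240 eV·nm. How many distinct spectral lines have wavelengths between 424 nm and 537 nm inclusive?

2

Enumerate all n_i → n_f pairs with 1 ≤ n_f < n_i ≤ 8 and compute λ = 1240 / [13.6·9·(1/n_f² − 1/n_i²)].
Lines falling in [424, 537] nm: 5→4 (450.3 nm), 7→5 (517.1 nm).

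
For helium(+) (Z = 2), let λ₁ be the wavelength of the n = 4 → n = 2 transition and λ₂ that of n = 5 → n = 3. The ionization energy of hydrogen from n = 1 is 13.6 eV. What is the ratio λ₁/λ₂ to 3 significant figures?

0.379

λ ∝ 1/ΔE ∝ 1/(1/n_f² − 1/n_i²), and the Z² and hc factors cancel in the ratio.
λ₁/λ₂ = (1/3² − 1/5²)/(1/2² − 1/4²) = 0.07111/0.1875 = 0.379.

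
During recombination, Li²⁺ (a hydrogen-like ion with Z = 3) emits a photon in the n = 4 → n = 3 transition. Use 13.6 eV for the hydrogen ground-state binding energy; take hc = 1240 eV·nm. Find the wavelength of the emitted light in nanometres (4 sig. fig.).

208.4 nm

For Z = 3 the level energies scale as Z², so the effective Rydberg energy is 13.6 × 9 = 122.4 eV.
ΔE = 122.4 × (1/3² − 1/4²) = 122.4 × 0.04861 = 5.950 eV.
λ = hc/ΔE = 1240 / 5.950 = 208.4 nm.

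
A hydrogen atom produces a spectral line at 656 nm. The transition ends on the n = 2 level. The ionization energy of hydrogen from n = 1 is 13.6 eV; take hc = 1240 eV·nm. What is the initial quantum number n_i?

The photon energy is ΔE = hc/λ = 1240 / 656 = 1.890 eV.
With Z = 1, ΔE = 13.60 × (1/n_f² − 1/n_i²), so 1/n_f² − 1/n_i² = 0.1390.
With n_f = 2: 1/n_i² = 1/4 − 0.1390 = 0.1110, so n_i ≈ 3.00.

n_i = 3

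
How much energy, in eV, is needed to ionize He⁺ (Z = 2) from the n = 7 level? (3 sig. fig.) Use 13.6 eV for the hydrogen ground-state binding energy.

E_n = −13.6 Z²/n² = −54.40/n² eV for Z = 2.
E_7 = −54.40/49 = −1.11 eV, so ionization (to E = 0) requires 1.11 eV.

1.11 eV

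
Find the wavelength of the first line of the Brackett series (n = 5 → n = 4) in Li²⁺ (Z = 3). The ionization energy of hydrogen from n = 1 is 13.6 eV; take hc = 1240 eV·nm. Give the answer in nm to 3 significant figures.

450 nm

The Brackett series terminates on n_f = 4; the first line has n_i = 4+1 = 5.
ΔE = 122.4 × (1/4² − 1/5²) = 2.754 eV.
λ = 1240 / 2.754 = 450 nm.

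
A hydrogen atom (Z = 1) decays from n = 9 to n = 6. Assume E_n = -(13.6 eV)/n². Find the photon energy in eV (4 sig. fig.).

E_9 = −13.60/81 = −0.1679 eV and E_6 = −13.60/36 = −0.3778 eV.
The photon energy is |E_9 − E_6| = 0.2099 eV.

0.2099 eV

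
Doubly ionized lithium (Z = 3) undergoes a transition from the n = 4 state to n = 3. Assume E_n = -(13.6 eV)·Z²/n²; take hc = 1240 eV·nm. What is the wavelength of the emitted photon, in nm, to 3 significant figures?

For Z = 3 the level energies scale as Z², so the effective Rydberg energy is 13.6 × 9 = 122.4 eV.
ΔE = 122.4 × (1/3² − 1/4²) = 122.4 × 0.04861 = 5.950 eV.
λ = hc/ΔE = 1240 / 5.950 = 208 nm.

208 nm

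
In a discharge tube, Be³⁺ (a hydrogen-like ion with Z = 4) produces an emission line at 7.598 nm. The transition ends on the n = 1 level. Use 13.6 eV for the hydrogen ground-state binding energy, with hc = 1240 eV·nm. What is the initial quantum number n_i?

n_i = 2

The photon energy is ΔE = hc/λ = 1240 / 7.598 = 163.2 eV.
With Z = 4, ΔE = 217.6 × (1/n_f² − 1/n_i²), so 1/n_f² − 1/n_i² = 0.7500.
With n_f = 1: 1/n_i² = 1/1 − 0.7500 = 0.2500, so n_i ≈ 2.00.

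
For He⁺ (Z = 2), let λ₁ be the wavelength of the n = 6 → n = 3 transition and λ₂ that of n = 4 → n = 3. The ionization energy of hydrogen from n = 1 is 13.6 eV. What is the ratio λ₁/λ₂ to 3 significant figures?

0.583

λ ∝ 1/ΔE ∝ 1/(1/n_f² − 1/n_i²), and the Z² and hc factors cancel in the ratio.
λ₁/λ₂ = (1/3² − 1/4²)/(1/3² − 1/6²) = 0.04861/0.08333 = 0.583.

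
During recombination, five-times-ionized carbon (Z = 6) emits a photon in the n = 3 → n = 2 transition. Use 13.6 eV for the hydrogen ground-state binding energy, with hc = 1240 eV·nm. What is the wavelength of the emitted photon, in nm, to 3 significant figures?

For Z = 6 the level energies scale as Z², so the effective Rydberg energy is 13.6 × 36 = 489.6 eV.
ΔE = 489.6 × (1/2² − 1/3²) = 489.6 × 0.1389 = 68.00 eV.
λ = hc/ΔE = 1240 / 68.00 = 18.2 nm.

18.2 nm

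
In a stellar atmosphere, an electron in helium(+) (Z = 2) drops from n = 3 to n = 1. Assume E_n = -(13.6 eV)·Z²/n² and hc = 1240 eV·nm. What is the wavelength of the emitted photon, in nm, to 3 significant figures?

25.6 nm

For Z = 2 the level energies scale as Z², so the effective Rydberg energy is 13.6 × 4 = 54.40 eV.
ΔE = 54.40 × (1/1² − 1/3²) = 54.40 × 0.8889 = 48.36 eV.
λ = hc/ΔE = 1240 / 48.36 = 25.6 nm.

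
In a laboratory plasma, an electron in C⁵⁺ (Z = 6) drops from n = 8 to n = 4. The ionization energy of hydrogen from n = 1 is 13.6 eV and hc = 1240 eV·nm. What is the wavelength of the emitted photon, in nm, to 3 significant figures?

54.0 nm

For Z = 6 the level energies scale as Z², so the effective Rydberg energy is 13.6 × 36 = 489.6 eV.
ΔE = 489.6 × (1/4² − 1/8²) = 489.6 × 0.04688 = 22.95 eV.
λ = hc/ΔE = 1240 / 22.95 = 54.0 nm.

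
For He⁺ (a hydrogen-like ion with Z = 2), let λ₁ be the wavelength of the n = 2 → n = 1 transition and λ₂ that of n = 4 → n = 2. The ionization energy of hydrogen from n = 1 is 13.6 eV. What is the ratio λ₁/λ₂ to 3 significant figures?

λ ∝ 1/ΔE ∝ 1/(1/n_f² − 1/n_i²), and the Z² and hc factors cancel in the ratio.
λ₁/λ₂ = (1/2² − 1/4²)/(1/1² − 1/2²) = 0.1875/0.7500 = 0.250.

0.250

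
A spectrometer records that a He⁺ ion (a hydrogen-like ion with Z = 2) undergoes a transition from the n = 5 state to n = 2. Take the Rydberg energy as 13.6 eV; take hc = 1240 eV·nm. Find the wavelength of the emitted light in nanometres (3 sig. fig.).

For Z = 2 the level energies scale as Z², so the effective Rydberg energy is 13.6 × 4 = 54.40 eV.
ΔE = 54.40 × (1/2² − 1/5²) = 54.40 × 0.2100 = 11.42 eV.
λ = hc/ΔE = 1240 / 11.42 = 109 nm.

109 nm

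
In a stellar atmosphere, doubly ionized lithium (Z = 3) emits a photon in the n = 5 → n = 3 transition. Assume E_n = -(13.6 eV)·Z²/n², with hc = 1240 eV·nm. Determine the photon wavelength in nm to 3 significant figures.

142 nm

For Z = 3 the level energies scale as Z², so the effective Rydberg energy is 13.6 × 9 = 122.4 eV.
ΔE = 122.4 × (1/3² − 1/5²) = 122.4 × 0.07111 = 8.704 eV.
λ = hc/ΔE = 1240 / 8.704 = 142 nm.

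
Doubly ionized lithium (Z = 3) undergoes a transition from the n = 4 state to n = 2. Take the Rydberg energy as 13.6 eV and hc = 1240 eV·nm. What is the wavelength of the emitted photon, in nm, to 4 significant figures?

54.03 nm

For Z = 3 the level energies scale as Z², so the effective Rydberg energy is 13.6 × 9 = 122.4 eV.
ΔE = 122.4 × (1/2² − 1/4²) = 122.4 × 0.1875 = 22.95 eV.
λ = hc/ΔE = 1240 / 22.95 = 54.03 nm.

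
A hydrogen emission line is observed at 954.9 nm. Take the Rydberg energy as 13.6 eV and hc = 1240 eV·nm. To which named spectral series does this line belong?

ΔE = 1240/954.9 = 1.299 eV.
This matches 13.6 × (1/3² − 1/8²), so n_f = 3: the Paschen series.

Paschen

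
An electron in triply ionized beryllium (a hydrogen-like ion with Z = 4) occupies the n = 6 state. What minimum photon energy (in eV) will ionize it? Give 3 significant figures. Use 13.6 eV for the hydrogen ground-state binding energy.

6.04 eV

E_n = −13.6 Z²/n² = −217.6/n² eV for Z = 4.
E_6 = −217.6/36 = −6.04 eV, so ionization (to E = 0) requires 6.04 eV.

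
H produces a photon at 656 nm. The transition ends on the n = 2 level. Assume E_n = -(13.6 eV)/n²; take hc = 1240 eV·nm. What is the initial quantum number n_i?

The photon energy is ΔE = hc/λ = 1240 / 656 = 1.890 eV.
With Z = 1, ΔE = 13.60 × (1/n_f² − 1/n_i²), so 1/n_f² − 1/n_i² = 0.1390.
With n_f = 2: 1/n_i² = 1/4 − 0.1390 = 0.1110, so n_i ≈ 3.00.

n_i = 3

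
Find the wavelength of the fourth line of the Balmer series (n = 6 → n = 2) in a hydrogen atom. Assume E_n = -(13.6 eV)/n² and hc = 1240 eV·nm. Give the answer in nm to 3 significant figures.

410 nm

The Balmer series terminates on n_f = 2; the fourth line has n_i = 2+4 = 6.
ΔE = 13.60 × (1/2² − 1/6²) = 3.022 eV.
λ = 1240 / 3.022 = 410 nm.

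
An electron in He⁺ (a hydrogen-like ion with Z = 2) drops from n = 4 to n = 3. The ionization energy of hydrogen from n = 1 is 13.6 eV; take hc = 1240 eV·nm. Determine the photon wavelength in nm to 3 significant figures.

For Z = 2 the level energies scale as Z², so the effective Rydberg energy is 13.6 × 4 = 54.40 eV.
ΔE = 54.40 × (1/3² − 1/4²) = 54.40 × 0.04861 = 2.644 eV.
λ = hc/ΔE = 1240 / 2.644 = 469 nm.

469 nm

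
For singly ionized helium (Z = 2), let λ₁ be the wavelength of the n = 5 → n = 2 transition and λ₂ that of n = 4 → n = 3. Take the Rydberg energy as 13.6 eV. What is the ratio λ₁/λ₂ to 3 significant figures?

0.231

λ ∝ 1/ΔE ∝ 1/(1/n_f² − 1/n_i²), and the Z² and hc factors cancel in the ratio.
λ₁/λ₂ = (1/3² − 1/4²)/(1/2² − 1/5²) = 0.04861/0.2100 = 0.231.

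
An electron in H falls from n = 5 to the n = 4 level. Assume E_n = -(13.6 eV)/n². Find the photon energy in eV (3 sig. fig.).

0.306 eV

E_5 = −13.60/25 = −0.5440 eV and E_4 = −13.60/16 = −0.8500 eV.
The photon energy is |E_5 − E_4| = 0.306 eV.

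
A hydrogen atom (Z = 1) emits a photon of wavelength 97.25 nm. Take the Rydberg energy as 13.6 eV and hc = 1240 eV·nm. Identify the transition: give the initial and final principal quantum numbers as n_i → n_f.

n_i = 4, n_f = 1

The photon energy is ΔE = hc/λ = 1240 / 97.25 = 12.75 eV.
With Z = 1, ΔE = 13.60 × (1/n_f² − 1/n_i²), so 1/n_f² − 1/n_i² = 0.9375.
Trying n_f = 1 gives 1/n_i² = 0.06245, i.e. n_i ≈ 4; this pair matches.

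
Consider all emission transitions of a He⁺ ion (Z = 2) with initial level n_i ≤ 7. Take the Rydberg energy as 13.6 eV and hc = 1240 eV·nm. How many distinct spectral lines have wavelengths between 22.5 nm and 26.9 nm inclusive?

Enumerate all n_i → n_f pairs with 1 ≤ n_f < n_i ≤ 7 and compute λ = 1240 / [13.6·4·(1/n_f² − 1/n_i²)].
Lines falling in [22.5, 26.9] nm: 7→1 (23.27 nm), 6→1 (23.45 nm), 5→1 (23.74 nm), 4→1 (24.31 nm), 3→1 (25.64 nm).

5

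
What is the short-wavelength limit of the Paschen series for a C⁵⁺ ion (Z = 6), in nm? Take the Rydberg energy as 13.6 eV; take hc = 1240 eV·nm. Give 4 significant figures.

The Paschen series has lower level n_f = 3; the series limit corresponds to n_i → ∞.
ΔE_max = 13.6 × 36 / 3² = 54.40 eV.
λ_min = 1240 / 54.40 = 22.79 nm.

22.79 nm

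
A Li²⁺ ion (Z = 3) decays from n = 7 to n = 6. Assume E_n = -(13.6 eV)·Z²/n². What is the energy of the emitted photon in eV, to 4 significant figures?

0.9020 eV

The Bohr energies scale as Z², so for Z = 3: E_n = −122.4/n² eV.
E_7 = −122.4/49 = −2.498 eV and E_6 = −122.4/36 = −3.400 eV.
The photon energy is |E_7 − E_6| = 0.9020 eV.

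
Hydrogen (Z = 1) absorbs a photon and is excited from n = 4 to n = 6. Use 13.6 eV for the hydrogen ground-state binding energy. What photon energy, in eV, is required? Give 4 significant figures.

E_6 = −13.60/36 = −0.3778 eV and E_4 = −13.60/16 = −0.8500 eV.
The photon energy is |E_6 − E_4| = 0.4722 eV.

0.4722 eV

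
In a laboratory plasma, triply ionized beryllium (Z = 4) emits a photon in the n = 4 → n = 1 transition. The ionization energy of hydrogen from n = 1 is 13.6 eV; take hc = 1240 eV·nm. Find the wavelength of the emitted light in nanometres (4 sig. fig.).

6.078 nm

For Z = 4 the level energies scale as Z², so the effective Rydberg energy is 13.6 × 16 = 217.6 eV.
ΔE = 217.6 × (1/1² − 1/4²) = 217.6 × 0.9375 = 204.0 eV.
λ = hc/ΔE = 1240 / 204.0 = 6.078 nm.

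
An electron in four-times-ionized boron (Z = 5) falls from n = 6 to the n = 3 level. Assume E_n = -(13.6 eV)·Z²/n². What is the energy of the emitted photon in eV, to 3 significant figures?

28.3 eV

The Bohr energies scale as Z², so for Z = 5: E_n = −340.0/n² eV.
E_6 = −340.0/36 = −9.444 eV and E_3 = −340.0/9 = −37.78 eV.
The photon energy is |E_6 − E_3| = 28.3 eV.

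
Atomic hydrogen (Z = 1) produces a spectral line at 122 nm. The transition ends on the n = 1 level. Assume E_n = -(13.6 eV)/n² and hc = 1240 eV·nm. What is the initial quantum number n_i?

The photon energy is ΔE = hc/λ = 1240 / 122 = 10.16 eV.
With Z = 1, ΔE = 13.60 × (1/n_f² − 1/n_i²), so 1/n_f² − 1/n_i² = 0.7473.
With n_f = 1: 1/n_i² = 1/1 − 0.7473 = 0.2527, so n_i ≈ 1.99.

n_i = 2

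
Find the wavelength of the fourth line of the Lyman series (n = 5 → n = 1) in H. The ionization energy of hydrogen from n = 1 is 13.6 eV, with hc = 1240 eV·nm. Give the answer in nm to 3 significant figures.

The Lyman series terminates on n_f = 1; the fourth line has n_i = 1+4 = 5.
ΔE = 13.60 × (1/1² − 1/5²) = 13.06 eV.
λ = 1240 / 13.06 = 95.0 nm.

95.0 nm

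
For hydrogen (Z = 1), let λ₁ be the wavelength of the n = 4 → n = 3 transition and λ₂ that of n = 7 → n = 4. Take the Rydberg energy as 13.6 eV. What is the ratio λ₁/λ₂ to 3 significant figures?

0.866

λ ∝ 1/ΔE ∝ 1/(1/n_f² − 1/n_i²), and the Z² and hc factors cancel in the ratio.
λ₁/λ₂ = (1/4² − 1/7²)/(1/3² − 1/4²) = 0.04209/0.04861 = 0.866.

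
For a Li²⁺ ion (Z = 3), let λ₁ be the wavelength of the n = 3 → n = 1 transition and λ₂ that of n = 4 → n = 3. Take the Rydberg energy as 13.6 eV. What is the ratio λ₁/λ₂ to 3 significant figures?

0.0547

λ ∝ 1/ΔE ∝ 1/(1/n_f² − 1/n_i²), and the Z² and hc factors cancel in the ratio.
λ₁/λ₂ = (1/3² − 1/4²)/(1/1² − 1/3²) = 0.04861/0.8889 = 0.0547.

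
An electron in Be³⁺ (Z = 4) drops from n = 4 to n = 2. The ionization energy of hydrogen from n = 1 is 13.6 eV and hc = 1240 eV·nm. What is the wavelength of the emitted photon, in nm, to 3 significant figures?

30.4 nm

For Z = 4 the level energies scale as Z², so the effective Rydberg energy is 13.6 × 16 = 217.6 eV.
ΔE = 217.6 × (1/2² − 1/4²) = 217.6 × 0.1875 = 40.80 eV.
λ = hc/ΔE = 1240 / 40.80 = 30.4 nm.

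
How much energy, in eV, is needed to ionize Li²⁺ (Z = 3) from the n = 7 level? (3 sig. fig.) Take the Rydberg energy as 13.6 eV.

2.50 eV

E_n = −13.6 Z²/n² = −122.4/n² eV for Z = 3.
E_7 = −122.4/49 = −2.50 eV, so ionization (to E = 0) requires 2.50 eV.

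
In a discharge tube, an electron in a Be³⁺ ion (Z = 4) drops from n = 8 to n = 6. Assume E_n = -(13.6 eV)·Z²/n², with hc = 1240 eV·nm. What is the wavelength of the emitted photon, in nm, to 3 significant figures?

469 nm

For Z = 4 the level energies scale as Z², so the effective Rydberg energy is 13.6 × 16 = 217.6 eV.
ΔE = 217.6 × (1/6² − 1/8²) = 217.6 × 0.01215 = 2.644 eV.
λ = hc/ΔE = 1240 / 2.644 = 469 nm.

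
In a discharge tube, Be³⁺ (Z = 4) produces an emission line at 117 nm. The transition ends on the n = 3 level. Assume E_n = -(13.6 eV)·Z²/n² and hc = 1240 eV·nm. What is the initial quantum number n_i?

The photon energy is ΔE = hc/λ = 1240 / 117 = 10.60 eV.
With Z = 4, ΔE = 217.6 × (1/n_f² − 1/n_i²), so 1/n_f² − 1/n_i² = 0.04871.
With n_f = 3: 1/n_i² = 1/9 − 0.04871 = 0.06241, so n_i ≈ 4.00.

n_i = 4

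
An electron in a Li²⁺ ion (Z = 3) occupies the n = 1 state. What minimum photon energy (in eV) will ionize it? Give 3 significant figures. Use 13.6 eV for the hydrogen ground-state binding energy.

122 eV

E_n = −13.6 Z²/n² = −122.4/n² eV for Z = 3.
E_1 = −122.4/1 = −122 eV, so ionization (to E = 0) requires 122 eV.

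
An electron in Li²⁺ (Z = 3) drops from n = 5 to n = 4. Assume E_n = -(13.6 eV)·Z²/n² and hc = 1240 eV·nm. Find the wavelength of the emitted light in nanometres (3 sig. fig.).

For Z = 3 the level energies scale as Z², so the effective Rydberg energy is 13.6 × 9 = 122.4 eV.
ΔE = 122.4 × (1/4² − 1/5²) = 122.4 × 0.02250 = 2.754 eV.
λ = hc/ΔE = 1240 / 2.754 = 450 nm.

450 nm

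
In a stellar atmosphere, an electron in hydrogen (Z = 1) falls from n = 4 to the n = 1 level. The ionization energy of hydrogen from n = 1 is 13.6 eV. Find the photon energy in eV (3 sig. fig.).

12.8 eV

E_4 = −13.60/16 = −0.8500 eV and E_1 = −13.60/1 = −13.60 eV.
The photon energy is |E_4 − E_1| = 12.8 eV.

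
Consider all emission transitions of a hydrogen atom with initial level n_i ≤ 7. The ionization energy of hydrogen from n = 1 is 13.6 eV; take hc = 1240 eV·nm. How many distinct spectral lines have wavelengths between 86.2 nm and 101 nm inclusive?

4

Enumerate all n_i → n_f pairs with 1 ≤ n_f < n_i ≤ 7 and compute λ = 1240 / [13.6·1·(1/n_f² − 1/n_i²)].
Lines falling in [86.2, 101] nm: 7→1 (93.08 nm), 6→1 (93.78 nm), 5→1 (94.98 nm), 4→1 (97.25 nm).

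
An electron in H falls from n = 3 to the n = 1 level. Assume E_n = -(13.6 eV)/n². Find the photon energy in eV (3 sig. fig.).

E_3 = −13.60/9 = −1.511 eV and E_1 = −13.60/1 = −13.60 eV.
The photon energy is |E_3 − E_1| = 12.1 eV.

12.1 eV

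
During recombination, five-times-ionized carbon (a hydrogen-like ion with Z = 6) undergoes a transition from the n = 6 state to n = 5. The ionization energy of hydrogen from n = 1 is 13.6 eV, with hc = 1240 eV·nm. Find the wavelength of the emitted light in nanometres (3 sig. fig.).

207 nm

For Z = 6 the level energies scale as Z², so the effective Rydberg energy is 13.6 × 36 = 489.6 eV.
ΔE = 489.6 × (1/5² − 1/6²) = 489.6 × 0.01222 = 5.984 eV.
λ = hc/ΔE = 1240 / 5.984 = 207 nm.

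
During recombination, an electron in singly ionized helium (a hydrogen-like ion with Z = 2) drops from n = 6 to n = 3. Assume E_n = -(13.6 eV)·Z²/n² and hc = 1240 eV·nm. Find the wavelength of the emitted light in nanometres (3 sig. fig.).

274 nm

For Z = 2 the level energies scale as Z², so the effective Rydberg energy is 13.6 × 4 = 54.40 eV.
ΔE = 54.40 × (1/3² − 1/6²) = 54.40 × 0.08333 = 4.533 eV.
λ = hc/ΔE = 1240 / 4.533 = 274 nm.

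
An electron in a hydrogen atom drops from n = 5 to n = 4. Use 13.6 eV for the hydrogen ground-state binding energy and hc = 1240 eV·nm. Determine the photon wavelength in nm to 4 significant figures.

4052 nm

ΔE = 13.60 × (1/4² − 1/5²) = 13.60 × 0.02250 = 0.3060 eV.
λ = hc/ΔE = 1240 / 0.3060 = 4052 nm.
This line belongs to the Brackett series.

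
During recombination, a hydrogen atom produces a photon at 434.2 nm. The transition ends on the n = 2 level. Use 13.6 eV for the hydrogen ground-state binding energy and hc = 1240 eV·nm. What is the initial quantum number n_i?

n_i = 5

The photon energy is ΔE = hc/λ = 1240 / 434.2 = 2.856 eV.
With Z = 1, ΔE = 13.60 × (1/n_f² − 1/n_i²), so 1/n_f² − 1/n_i² = 0.2100.
With n_f = 2: 1/n_i² = 1/4 − 0.2100 = 0.04001, so n_i ≈ 5.00.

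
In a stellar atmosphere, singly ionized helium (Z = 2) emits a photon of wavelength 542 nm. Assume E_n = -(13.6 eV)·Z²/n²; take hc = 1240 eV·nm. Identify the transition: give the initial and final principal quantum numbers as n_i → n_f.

n_i = 7, n_f = 4

The photon energy is ΔE = hc/λ = 1240 / 542 = 2.288 eV.
With Z = 2, ΔE = 54.40 × (1/n_f² − 1/n_i²), so 1/n_f² − 1/n_i² = 0.04206.
Trying n_f = 4 gives 1/n_i² = 0.02044, i.e. n_i ≈ 7; this pair matches.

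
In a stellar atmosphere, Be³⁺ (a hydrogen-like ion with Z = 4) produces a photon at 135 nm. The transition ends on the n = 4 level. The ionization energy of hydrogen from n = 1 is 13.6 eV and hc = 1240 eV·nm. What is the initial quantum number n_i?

The photon energy is ΔE = hc/λ = 1240 / 135 = 9.185 eV.
With Z = 4, ΔE = 217.6 × (1/n_f² − 1/n_i²), so 1/n_f² − 1/n_i² = 0.04221.
With n_f = 4: 1/n_i² = 1/16 − 0.04221 = 0.02029, so n_i ≈ 7.02.

n_i = 7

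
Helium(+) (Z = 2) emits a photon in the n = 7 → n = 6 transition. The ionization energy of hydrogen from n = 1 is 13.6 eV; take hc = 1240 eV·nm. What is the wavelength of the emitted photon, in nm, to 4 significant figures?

For Z = 2 the level energies scale as Z², so the effective Rydberg energy is 13.6 × 4 = 54.40 eV.
ΔE = 54.40 × (1/6² − 1/7²) = 54.40 × 0.007370 = 0.4009 eV.
λ = hc/ΔE = 1240 / 0.4009 = 3093 nm.

3093 nm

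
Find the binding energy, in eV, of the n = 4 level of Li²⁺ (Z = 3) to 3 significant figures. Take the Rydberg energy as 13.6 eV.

7.65 eV

E_n = −13.6 Z²/n² = −122.4/n² eV for Z = 3.
E_4 = −122.4/16 = −7.65 eV, so ionization (to E = 0) requires 7.65 eV.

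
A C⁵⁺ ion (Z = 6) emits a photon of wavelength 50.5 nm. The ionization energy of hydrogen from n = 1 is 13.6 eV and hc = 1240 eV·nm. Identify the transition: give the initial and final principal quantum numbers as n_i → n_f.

The photon energy is ΔE = hc/λ = 1240 / 50.5 = 24.55 eV.
With Z = 6, ΔE = 489.6 × (1/n_f² − 1/n_i²), so 1/n_f² − 1/n_i² = 0.05015.
Trying n_f = 4 gives 1/n_i² = 0.01235, i.e. n_i ≈ 9; this pair matches.

n_i = 9, n_f = 4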